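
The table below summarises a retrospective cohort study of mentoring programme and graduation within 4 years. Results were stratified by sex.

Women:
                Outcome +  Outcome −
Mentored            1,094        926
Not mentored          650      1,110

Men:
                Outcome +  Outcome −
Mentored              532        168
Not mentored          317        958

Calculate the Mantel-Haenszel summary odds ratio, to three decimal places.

3.111

OR_MH = Σ(aᵢdᵢ/nᵢ) / Σ(bᵢcᵢ/nᵢ), where nᵢ is the stratum total.
Stratum 1 (Women): n = 3780; a·d/n = 1094·1110/3780 = 321.2540; b·c/n = 926·650/3780 = 159.2328
Stratum 2 (Men): n = 1975; a·d/n = 532·958/1975 = 258.0537; b·c/n = 168·317/1975 = 26.9651
OR_MH = (321.2540 + 258.0537) / (159.2328 + 26.9651) = 579.3076 / 186.1979 = 3.11125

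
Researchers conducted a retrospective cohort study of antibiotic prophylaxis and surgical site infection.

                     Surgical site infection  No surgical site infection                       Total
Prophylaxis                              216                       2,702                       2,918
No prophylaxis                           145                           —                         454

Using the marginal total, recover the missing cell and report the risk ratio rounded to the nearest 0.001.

The missing cell is in the unexposed row: 454 − 145 = 309.
So a = 216, b = 2702, c = 145, d = 309.
RR = [a/(a+b)] / [c/(c+d)] = (216/2918) / (145/454) = 0.07402/0.31938 = 0.23177

0.232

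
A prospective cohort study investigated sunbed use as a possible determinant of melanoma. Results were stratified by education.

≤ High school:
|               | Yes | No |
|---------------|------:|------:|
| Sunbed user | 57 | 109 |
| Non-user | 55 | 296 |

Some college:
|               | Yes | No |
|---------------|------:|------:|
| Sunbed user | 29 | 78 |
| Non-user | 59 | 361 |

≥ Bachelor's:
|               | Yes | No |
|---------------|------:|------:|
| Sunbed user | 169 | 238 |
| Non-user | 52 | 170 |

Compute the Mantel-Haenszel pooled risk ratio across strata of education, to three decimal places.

RR_MH = Σ(aᵢ·n₀ᵢ/nᵢ) / Σ(cᵢ·n₁ᵢ/nᵢ), with n₁ᵢ = aᵢ+bᵢ (exposed), n₀ᵢ = cᵢ+dᵢ (unexposed), nᵢ = n₁ᵢ+n₀ᵢ.
Stratum 1 (≤ High school): n₁ = 166, n₀ = 351, n = 517; a·n₀/n = 57·351/517 = 38.6983; c·n₁/n = 55·166/517 = 17.6596
Stratum 2 (Some college): n₁ = 107, n₀ = 420, n = 527; a·n₀/n = 29·420/527 = 23.1120; c·n₁/n = 59·107/527 = 11.9791
Stratum 3 (≥ Bachelor's): n₁ = 407, n₀ = 222, n = 629; a·n₀/n = 169·222/629 = 59.6471; c·n₁/n = 52·407/629 = 33.6471
RR_MH = (38.6983 + 23.1120 + 59.6471) / (17.6596 + 11.9791 + 33.6471) = 121.4573 / 63.2858 = 1.91919

1.919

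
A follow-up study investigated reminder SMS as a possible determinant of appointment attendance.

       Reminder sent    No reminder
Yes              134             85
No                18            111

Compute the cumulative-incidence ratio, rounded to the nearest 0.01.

2.03

Reading the table with exposure as columns: a = 134 (Reminder sent, case), b = 18 (Reminder sent, non-case), c = 85 (No reminder, case), d = 111.
Risk in exposed = 134/152 = 0.88158; risk in unexposed = 85/196 = 0.43367.
RR = 0.88158 / 0.43367 = 2.03282
The risk among the exposed is 2.03 times that among the unexposed.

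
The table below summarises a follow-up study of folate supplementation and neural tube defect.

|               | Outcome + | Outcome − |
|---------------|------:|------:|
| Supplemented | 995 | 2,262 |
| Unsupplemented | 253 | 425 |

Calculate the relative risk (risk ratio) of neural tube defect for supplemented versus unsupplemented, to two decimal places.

0.82

Cells: a = 995, b = 2262, c = 253, d = 425.
Risk in exposed = 995/3257 = 0.30550; risk in unexposed = 253/678 = 0.37316.
RR = 0.30550 / 0.37316 = 0.81868
The risk is 18% lower among the exposed than among the unexposed.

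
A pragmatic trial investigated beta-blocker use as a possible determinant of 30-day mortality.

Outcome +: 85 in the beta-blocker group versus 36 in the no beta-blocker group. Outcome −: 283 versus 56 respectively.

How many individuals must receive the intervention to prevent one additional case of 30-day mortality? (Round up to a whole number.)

Risk in treated group = 85/368 = 0.23098; risk in control = 36/92 = 0.39130.
Absolute risk reduction = 0.39130 − 0.23098 = 0.16033
NNT = 1 / ARR = 1 / 0.16033 = 6.237 → round up → 7

7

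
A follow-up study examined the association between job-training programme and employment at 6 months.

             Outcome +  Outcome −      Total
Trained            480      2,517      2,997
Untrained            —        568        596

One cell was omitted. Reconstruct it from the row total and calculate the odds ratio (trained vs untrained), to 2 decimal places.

3.87

The missing cell is in the unexposed row: 596 − 568 = 28.
So a = 480, b = 2517, c = 28, d = 568.
OR = (a·d)/(b·c) = (480 × 568) / (2517 × 28) = 272640 / 70476 = 3.86855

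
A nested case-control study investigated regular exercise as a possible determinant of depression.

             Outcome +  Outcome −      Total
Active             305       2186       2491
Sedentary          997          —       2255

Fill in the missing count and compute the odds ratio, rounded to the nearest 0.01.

0.18

The missing cell is in the unexposed row: 2255 − 997 = 1258.
So a = 305, b = 2186, c = 997, d = 1258.
OR = (a·d)/(b·c) = (305 × 1258) / (2186 × 997) = 383690 / 2179442 = 0.17605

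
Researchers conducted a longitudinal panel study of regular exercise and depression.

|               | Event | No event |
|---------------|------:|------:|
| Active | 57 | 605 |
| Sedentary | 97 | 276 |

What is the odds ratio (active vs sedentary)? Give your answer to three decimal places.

Cells: a = 57, b = 605, c = 97, d = 276.
OR = (a·d)/(b·c) = (57 × 276) / (605 × 97) = 15732 / 58685 = 0.26808
Exposure is associated with lower odds of depression (OR = 0.27 < 1).

0.268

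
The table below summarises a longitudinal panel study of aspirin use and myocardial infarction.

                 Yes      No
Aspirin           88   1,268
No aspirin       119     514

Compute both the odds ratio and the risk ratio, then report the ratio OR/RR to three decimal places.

0.868

Cells: a = 88, b = 1268, c = 119, d = 514.
OR = (88·514)/(1268·119) = 45232/150892 = 0.29976
Risk in exposed = 88/1356 = 0.06490; risk in unexposed = 119/633 = 0.18799; RR = 0.34521
OR/RR = 0.29976 / 0.34521 = 0.86836
The outcome is not rare, so the OR lies further from 1 than the RR.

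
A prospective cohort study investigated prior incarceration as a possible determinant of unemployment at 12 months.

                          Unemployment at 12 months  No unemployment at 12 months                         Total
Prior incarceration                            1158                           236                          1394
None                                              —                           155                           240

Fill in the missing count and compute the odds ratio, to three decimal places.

8.948

The missing cell is in the unexposed row: 240 − 155 = 85.
So a = 1158, b = 236, c = 85, d = 155.
OR = (a·d)/(b·c) = (1158 × 155) / (236 × 85) = 179490 / 20060 = 8.94766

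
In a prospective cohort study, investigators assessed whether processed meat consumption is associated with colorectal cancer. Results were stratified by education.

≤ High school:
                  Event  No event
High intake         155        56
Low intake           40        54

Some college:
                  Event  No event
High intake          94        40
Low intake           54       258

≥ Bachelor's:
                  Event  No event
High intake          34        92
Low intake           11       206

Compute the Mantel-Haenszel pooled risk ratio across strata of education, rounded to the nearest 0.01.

RR_MH = Σ(aᵢ·n₀ᵢ/nᵢ) / Σ(cᵢ·n₁ᵢ/nᵢ), with n₁ᵢ = aᵢ+bᵢ (exposed), n₀ᵢ = cᵢ+dᵢ (unexposed), nᵢ = n₁ᵢ+n₀ᵢ.
Stratum 1 (≤ High school): n₁ = 211, n₀ = 94, n = 305; a·n₀/n = 155·94/305 = 47.7705; c·n₁/n = 40·211/305 = 27.6721
Stratum 2 (Some college): n₁ = 134, n₀ = 312, n = 446; a·n₀/n = 94·312/446 = 65.7578; c·n₁/n = 54·134/446 = 16.2242
Stratum 3 (≥ Bachelor's): n₁ = 126, n₀ = 217, n = 343; a·n₀/n = 34·217/343 = 21.5102; c·n₁/n = 11·126/343 = 4.0408
RR_MH = (47.7705 + 65.7578 + 21.5102) / (27.6721 + 16.2242 + 4.0408) = 135.0385 / 47.9372 = 2.81699

2.82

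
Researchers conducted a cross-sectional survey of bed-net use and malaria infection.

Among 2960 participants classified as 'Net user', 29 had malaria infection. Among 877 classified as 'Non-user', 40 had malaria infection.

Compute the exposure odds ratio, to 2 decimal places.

From the description: a = 29, b = 2931, c = 40, d = 837.
OR = (a·d)/(b·c) = (29 × 837) / (2931 × 40) = 24273 / 117240 = 0.20704
Exposure is associated with lower odds of malaria infection (OR = 0.21 < 1).

0.21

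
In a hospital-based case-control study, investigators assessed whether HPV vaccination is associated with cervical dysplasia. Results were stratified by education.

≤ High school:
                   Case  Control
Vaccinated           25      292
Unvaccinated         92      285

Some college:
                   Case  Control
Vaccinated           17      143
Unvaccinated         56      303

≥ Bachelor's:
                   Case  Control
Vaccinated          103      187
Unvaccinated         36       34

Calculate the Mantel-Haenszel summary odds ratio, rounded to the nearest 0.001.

0.411

OR_MH = Σ(aᵢdᵢ/nᵢ) / Σ(bᵢcᵢ/nᵢ), where nᵢ is the stratum total.
Stratum 1 (≤ High school): n = 694; a·d/n = 25·285/694 = 10.2666; b·c/n = 292·92/694 = 38.7089
Stratum 2 (Some college): n = 519; a·d/n = 17·303/519 = 9.9249; b·c/n = 143·56/519 = 15.4297
Stratum 3 (≥ Bachelor's): n = 360; a·d/n = 103·34/360 = 9.7278; b·c/n = 187·36/360 = 18.7000
OR_MH = (10.2666 + 9.9249 + 9.7278) / (38.7089 + 15.4297 + 18.7000) = 29.9192 / 72.8386 = 0.41076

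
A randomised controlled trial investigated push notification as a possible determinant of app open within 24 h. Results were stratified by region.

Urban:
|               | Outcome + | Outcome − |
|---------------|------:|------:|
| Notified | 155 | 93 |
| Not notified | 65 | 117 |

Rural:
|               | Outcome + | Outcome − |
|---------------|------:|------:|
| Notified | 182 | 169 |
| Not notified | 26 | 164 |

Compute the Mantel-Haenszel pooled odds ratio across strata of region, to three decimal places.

4.389

OR_MH = Σ(aᵢdᵢ/nᵢ) / Σ(bᵢcᵢ/nᵢ), where nᵢ is the stratum total.
Stratum 1 (Urban): n = 430; a·d/n = 155·117/430 = 42.1744; b·c/n = 93·65/430 = 14.0581
Stratum 2 (Rural): n = 541; a·d/n = 182·164/541 = 55.1719; b·c/n = 169·26/541 = 8.1220
OR_MH = (42.1744 + 55.1719) / (14.0581 + 8.1220) = 97.3463 / 22.1801 = 4.38890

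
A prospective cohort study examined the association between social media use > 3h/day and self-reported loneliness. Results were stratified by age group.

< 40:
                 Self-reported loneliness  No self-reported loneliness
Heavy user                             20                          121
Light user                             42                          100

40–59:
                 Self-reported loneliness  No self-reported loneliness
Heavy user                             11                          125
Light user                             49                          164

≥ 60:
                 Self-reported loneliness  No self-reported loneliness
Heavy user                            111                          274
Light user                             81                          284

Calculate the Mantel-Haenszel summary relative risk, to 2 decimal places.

0.87

RR_MH = Σ(aᵢ·n₀ᵢ/nᵢ) / Σ(cᵢ·n₁ᵢ/nᵢ), with n₁ᵢ = aᵢ+bᵢ (exposed), n₀ᵢ = cᵢ+dᵢ (unexposed), nᵢ = n₁ᵢ+n₀ᵢ.
Stratum 1 (< 40): n₁ = 141, n₀ = 142, n = 283; a·n₀/n = 20·142/283 = 10.0353; c·n₁/n = 42·141/283 = 20.9258
Stratum 2 (40–59): n₁ = 136, n₀ = 213, n = 349; a·n₀/n = 11·213/349 = 6.7135; c·n₁/n = 49·136/349 = 19.0946
Stratum 3 (≥ 60): n₁ = 385, n₀ = 365, n = 750; a·n₀/n = 111·365/750 = 54.0200; c·n₁/n = 81·385/750 = 41.5800
RR_MH = (10.0353 + 6.7135 + 54.0200) / (20.9258 + 19.0946 + 41.5800) = 70.7688 / 81.6004 = 0.86726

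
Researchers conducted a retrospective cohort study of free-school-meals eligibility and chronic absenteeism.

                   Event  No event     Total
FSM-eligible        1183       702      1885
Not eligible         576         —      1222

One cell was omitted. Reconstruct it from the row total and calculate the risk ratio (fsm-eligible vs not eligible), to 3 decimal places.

The missing cell is in the unexposed row: 1222 − 576 = 646.
So a = 1183, b = 702, c = 576, d = 646.
RR = [a/(a+b)] / [c/(c+d)] = (1183/1885) / (576/1222) = 0.62759/0.47136 = 1.33144

1.331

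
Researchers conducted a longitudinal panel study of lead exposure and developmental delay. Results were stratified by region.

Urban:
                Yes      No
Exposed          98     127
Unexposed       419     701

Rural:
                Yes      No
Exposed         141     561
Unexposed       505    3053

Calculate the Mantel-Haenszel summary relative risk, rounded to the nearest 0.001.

RR_MH = Σ(aᵢ·n₀ᵢ/nᵢ) / Σ(cᵢ·n₁ᵢ/nᵢ), with n₁ᵢ = aᵢ+bᵢ (exposed), n₀ᵢ = cᵢ+dᵢ (unexposed), nᵢ = n₁ᵢ+n₀ᵢ.
Stratum 1 (Urban): n₁ = 225, n₀ = 1120, n = 1345; a·n₀/n = 98·1120/1345 = 81.6059; c·n₁/n = 419·225/1345 = 70.0929
Stratum 2 (Rural): n₁ = 702, n₀ = 3558, n = 4260; a·n₀/n = 141·3558/4260 = 117.7648; c·n₁/n = 505·702/4260 = 83.2183
RR_MH = (81.6059 + 117.7648) / (70.0929 + 83.2183) = 199.3707 / 153.3112 = 1.30043

1.300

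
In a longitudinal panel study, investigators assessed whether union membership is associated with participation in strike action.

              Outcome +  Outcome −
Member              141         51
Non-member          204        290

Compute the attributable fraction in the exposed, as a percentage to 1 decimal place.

Cells: a = 141, b = 51, c = 204, d = 290.
Risk in exposed = 141/192 = 0.73438; risk in unexposed = 204/494 = 0.41296.
RR = 0.73438/0.41296 = 1.77834
AR% = (RR − 1)/RR × 100 = (1.77834 − 1)/1.77834 × 100 = 43.7678%

43.8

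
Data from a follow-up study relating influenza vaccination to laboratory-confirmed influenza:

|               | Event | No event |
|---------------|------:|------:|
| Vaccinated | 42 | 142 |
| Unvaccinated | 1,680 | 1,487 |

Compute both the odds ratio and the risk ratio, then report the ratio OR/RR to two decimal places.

Cells: a = 42, b = 142, c = 1680, d = 1487.
OR = (42·1487)/(142·1680) = 62454/238560 = 0.26180
Risk in exposed = 42/184 = 0.22826; risk in unexposed = 1680/3167 = 0.53047; RR = 0.43030
OR/RR = 0.26180 / 0.43030 = 0.60840
The outcome is not rare, so the OR lies further from 1 than the RR.

0.61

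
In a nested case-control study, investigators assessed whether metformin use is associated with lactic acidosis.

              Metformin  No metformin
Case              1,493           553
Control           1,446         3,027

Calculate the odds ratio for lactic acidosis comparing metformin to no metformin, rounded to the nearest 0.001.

5.652

Reading the table with exposure as columns: a = 1493 (Metformin, case), b = 1446 (Metformin, non-case), c = 553 (No metformin, case), d = 3027.
OR = (a·d)/(b·c) = (1493 × 3027) / (1446 × 553) = 4519311 / 799638 = 5.65170
The odds of lactic acidosis are about 5.65 times as high in the metformin group.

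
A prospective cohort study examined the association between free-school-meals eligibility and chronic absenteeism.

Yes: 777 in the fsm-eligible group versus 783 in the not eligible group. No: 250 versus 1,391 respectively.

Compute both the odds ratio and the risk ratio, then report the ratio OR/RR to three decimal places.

2.628

From the description: a = 777, b = 250, c = 783, d = 1391.
OR = (777·1391)/(250·783) = 1080807/195750 = 5.52136
Risk in exposed = 777/1027 = 0.75657; risk in unexposed = 783/2174 = 0.36017; RR = 2.10062
OR/RR = 5.52136 / 2.10062 = 2.62844
The outcome is not rare, so the OR lies further from 1 than the RR.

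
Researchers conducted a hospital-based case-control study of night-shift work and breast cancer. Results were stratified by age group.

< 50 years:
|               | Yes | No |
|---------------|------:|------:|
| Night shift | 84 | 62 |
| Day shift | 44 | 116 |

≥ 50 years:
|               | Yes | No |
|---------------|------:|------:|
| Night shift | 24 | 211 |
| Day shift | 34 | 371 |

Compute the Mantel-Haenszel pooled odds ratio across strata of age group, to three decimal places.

2.274

OR_MH = Σ(aᵢdᵢ/nᵢ) / Σ(bᵢcᵢ/nᵢ), where nᵢ is the stratum total.
Stratum 1 (< 50 years): n = 306; a·d/n = 84·116/306 = 31.8431; b·c/n = 62·44/306 = 8.9150
Stratum 2 (≥ 50 years): n = 640; a·d/n = 24·371/640 = 13.9125; b·c/n = 211·34/640 = 11.2094
OR_MH = (31.8431 + 13.9125) / (8.9150 + 11.2094) = 45.7556 / 20.1244 = 2.27364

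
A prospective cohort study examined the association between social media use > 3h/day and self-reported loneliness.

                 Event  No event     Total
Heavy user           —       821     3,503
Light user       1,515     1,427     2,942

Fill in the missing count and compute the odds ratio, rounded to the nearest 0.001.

3.077

The missing cell is in the exposed row: 3503 − 821 = 2682.
So a = 2682, b = 821, c = 1515, d = 1427.
OR = (a·d)/(b·c) = (2682 × 1427) / (821 × 1515) = 3827214 / 1243815 = 3.07700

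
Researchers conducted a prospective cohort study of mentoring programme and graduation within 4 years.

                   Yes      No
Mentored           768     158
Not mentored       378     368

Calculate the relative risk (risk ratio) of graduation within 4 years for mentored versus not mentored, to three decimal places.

Cells: a = 768, b = 158, c = 378, d = 368.
Risk in exposed = 768/926 = 0.82937; risk in unexposed = 378/746 = 0.50670.
RR = 0.82937 / 0.50670 = 1.63681
The risk among the exposed is 1.64 times that among the unexposed.

1.637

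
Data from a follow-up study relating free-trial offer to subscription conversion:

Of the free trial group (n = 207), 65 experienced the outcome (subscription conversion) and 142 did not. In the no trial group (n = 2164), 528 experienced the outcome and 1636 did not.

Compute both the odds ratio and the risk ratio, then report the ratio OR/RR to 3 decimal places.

1.102

From the description: a = 65, b = 142, c = 528, d = 1636.
OR = (65·1636)/(142·528) = 106340/74976 = 1.41832
Risk in exposed = 65/207 = 0.31401; risk in unexposed = 528/2164 = 0.24399; RR = 1.28696
OR/RR = 1.41832 / 1.28696 = 1.10207
The outcome is not rare, so the OR lies further from 1 than the RR.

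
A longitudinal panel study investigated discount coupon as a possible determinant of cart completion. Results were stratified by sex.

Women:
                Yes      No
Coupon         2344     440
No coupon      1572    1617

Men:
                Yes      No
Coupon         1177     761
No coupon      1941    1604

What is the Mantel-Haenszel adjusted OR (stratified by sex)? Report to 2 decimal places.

OR_MH = Σ(aᵢdᵢ/nᵢ) / Σ(bᵢcᵢ/nᵢ), where nᵢ is the stratum total.
Stratum 1 (Women): n = 5973; a·d/n = 2344·1617/5973 = 634.5635; b·c/n = 440·1572/5973 = 115.8011
Stratum 2 (Men): n = 5483; a·d/n = 1177·1604/5483 = 344.3203; b·c/n = 761·1941/5483 = 269.3965
OR_MH = (634.5635 + 344.3203) / (115.8011 + 269.3965) = 978.8838 / 385.1976 = 2.54125

2.54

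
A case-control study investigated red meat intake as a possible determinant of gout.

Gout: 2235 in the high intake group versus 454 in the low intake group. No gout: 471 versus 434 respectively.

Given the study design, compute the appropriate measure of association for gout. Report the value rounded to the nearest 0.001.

From the description: a = 2235, b = 471, c = 454, d = 434.
This is a case-control study: participants were sampled on outcome status, so risks in the source population cannot be estimated directly — relative risk is not valid here. The odds ratio is the appropriate measure.
OR = (a·d)/(b·c) = (2235 × 434) / (471 × 454) = 969990 / 213834 = 4.53618

4.536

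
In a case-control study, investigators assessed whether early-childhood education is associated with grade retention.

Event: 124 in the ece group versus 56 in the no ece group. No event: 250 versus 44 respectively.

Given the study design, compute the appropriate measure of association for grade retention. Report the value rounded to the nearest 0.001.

0.390

From the description: a = 124, b = 250, c = 56, d = 44.
This is a case-control study: participants were sampled on outcome status, so risks in the source population cannot be estimated directly — relative risk is not valid here. The odds ratio is the appropriate measure.
OR = (a·d)/(b·c) = (124 × 44) / (250 × 56) = 5456 / 14000 = 0.38971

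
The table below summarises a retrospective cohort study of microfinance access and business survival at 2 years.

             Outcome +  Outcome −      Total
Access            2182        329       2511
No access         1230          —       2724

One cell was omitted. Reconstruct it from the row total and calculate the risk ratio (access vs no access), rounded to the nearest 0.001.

The missing cell is in the unexposed row: 2724 − 1230 = 1494.
So a = 2182, b = 329, c = 1230, d = 1494.
RR = [a/(a+b)] / [c/(c+d)] = (2182/2511) / (1230/2724) = 0.86898/0.45154 = 1.92447

1.924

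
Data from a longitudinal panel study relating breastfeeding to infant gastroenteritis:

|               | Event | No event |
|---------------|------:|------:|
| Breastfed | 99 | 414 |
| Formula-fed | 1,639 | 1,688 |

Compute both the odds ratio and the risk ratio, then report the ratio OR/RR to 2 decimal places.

0.63

Cells: a = 99, b = 414, c = 1639, d = 1688.
OR = (99·1688)/(414·1639) = 167112/678546 = 0.24628
Risk in exposed = 99/513 = 0.19298; risk in unexposed = 1639/3327 = 0.49264; RR = 0.39173
OR/RR = 0.24628 / 0.39173 = 0.62869
The outcome is not rare, so the OR lies further from 1 than the RR.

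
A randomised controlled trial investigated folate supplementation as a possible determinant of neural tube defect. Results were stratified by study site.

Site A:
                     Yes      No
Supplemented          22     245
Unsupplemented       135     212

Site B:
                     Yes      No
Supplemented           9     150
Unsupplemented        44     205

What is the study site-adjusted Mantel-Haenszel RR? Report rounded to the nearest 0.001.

0.236

RR_MH = Σ(aᵢ·n₀ᵢ/nᵢ) / Σ(cᵢ·n₁ᵢ/nᵢ), with n₁ᵢ = aᵢ+bᵢ (exposed), n₀ᵢ = cᵢ+dᵢ (unexposed), nᵢ = n₁ᵢ+n₀ᵢ.
Stratum 1 (Site A): n₁ = 267, n₀ = 347, n = 614; a·n₀/n = 22·347/614 = 12.4332; c·n₁/n = 135·267/614 = 58.7052
Stratum 2 (Site B): n₁ = 159, n₀ = 249, n = 408; a·n₀/n = 9·249/408 = 5.4926; c·n₁/n = 44·159/408 = 17.1471
RR_MH = (12.4332 + 5.4926) / (58.7052 + 17.1471) = 17.9259 / 75.8523 = 0.23633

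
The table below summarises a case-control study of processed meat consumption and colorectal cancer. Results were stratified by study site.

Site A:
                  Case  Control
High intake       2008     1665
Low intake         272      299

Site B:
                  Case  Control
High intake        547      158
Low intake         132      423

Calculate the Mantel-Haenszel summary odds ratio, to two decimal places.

OR_MH = Σ(aᵢdᵢ/nᵢ) / Σ(bᵢcᵢ/nᵢ), where nᵢ is the stratum total.
Stratum 1 (Site A): n = 4244; a·d/n = 2008·299/4244 = 141.4684; b·c/n = 1665·272/4244 = 106.7107
Stratum 2 (Site B): n = 1260; a·d/n = 547·423/1260 = 183.6357; b·c/n = 158·132/1260 = 16.5524
OR_MH = (141.4684 + 183.6357) / (106.7107 + 16.5524) = 325.1041 / 123.2630 = 2.63748

2.64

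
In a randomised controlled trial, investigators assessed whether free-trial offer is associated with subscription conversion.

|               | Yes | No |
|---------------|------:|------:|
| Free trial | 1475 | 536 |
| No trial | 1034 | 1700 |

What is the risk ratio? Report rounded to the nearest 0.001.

1.939

Cells: a = 1475, b = 536, c = 1034, d = 1700.
Risk in exposed = 1475/2011 = 0.73347; risk in unexposed = 1034/2734 = 0.37820.
RR = 0.73347 / 0.37820 = 1.93936
The risk among the exposed is 1.94 times that among the unexposed.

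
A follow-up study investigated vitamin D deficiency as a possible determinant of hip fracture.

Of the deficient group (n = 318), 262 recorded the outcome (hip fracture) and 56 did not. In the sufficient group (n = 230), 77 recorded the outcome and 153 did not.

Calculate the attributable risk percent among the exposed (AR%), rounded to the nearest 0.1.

59.4

From the description: a = 262, b = 56, c = 77, d = 153.
Risk in exposed = 262/318 = 0.82390; risk in unexposed = 77/230 = 0.33478.
RR = 0.82390/0.33478 = 2.46100
AR% = (RR − 1)/RR × 100 = (2.46100 − 1)/2.46100 × 100 = 59.3661%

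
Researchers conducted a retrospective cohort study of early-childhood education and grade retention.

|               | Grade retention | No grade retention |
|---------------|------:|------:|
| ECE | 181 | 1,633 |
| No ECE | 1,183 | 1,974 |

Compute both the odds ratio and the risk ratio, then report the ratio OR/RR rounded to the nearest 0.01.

0.69

Cells: a = 181, b = 1633, c = 1183, d = 1974.
OR = (181·1974)/(1633·1183) = 357294/1931839 = 0.18495
Risk in exposed = 181/1814 = 0.09978; risk in unexposed = 1183/3157 = 0.37472; RR = 0.26628
OR/RR = 0.18495 / 0.26628 = 0.69458
The outcome is not rare, so the OR lies further from 1 than the RR.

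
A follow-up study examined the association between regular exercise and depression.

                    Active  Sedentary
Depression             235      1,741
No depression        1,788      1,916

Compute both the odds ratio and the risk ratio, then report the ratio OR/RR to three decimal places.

Reading the table with exposure as columns: a = 235 (Active, case), b = 1788 (Active, non-case), c = 1741 (Sedentary, case), d = 1916.
OR = (235·1916)/(1788·1741) = 450260/3112908 = 0.14464
Risk in exposed = 235/2023 = 0.11616; risk in unexposed = 1741/3657 = 0.47607; RR = 0.24400
OR/RR = 0.14464 / 0.24400 = 0.59279
The outcome is not rare, so the OR lies further from 1 than the RR.

0.593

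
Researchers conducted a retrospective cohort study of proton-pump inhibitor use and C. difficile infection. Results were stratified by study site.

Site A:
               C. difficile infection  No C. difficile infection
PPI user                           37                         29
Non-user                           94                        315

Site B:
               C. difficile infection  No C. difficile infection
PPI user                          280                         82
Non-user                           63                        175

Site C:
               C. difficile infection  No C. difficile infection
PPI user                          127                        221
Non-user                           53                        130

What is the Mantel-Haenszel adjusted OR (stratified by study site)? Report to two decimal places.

OR_MH = Σ(aᵢdᵢ/nᵢ) / Σ(bᵢcᵢ/nᵢ), where nᵢ is the stratum total.
Stratum 1 (Site A): n = 475; a·d/n = 37·315/475 = 24.5368; b·c/n = 29·94/475 = 5.7389
Stratum 2 (Site B): n = 600; a·d/n = 280·175/600 = 81.6667; b·c/n = 82·63/600 = 8.6100
Stratum 3 (Site C): n = 531; a·d/n = 127·130/531 = 31.0923; b·c/n = 221·53/531 = 22.0584
OR_MH = (24.5368 + 81.6667 + 31.0923) / (5.7389 + 8.6100 + 22.0584) = 137.2958 / 36.4073 = 3.77110

3.77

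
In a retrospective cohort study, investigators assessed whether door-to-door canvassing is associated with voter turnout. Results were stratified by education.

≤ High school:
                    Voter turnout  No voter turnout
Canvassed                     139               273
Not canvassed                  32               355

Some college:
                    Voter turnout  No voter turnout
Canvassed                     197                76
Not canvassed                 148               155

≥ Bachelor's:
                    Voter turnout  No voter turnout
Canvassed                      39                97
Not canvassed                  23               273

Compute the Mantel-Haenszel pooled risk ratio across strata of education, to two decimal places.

2.11

RR_MH = Σ(aᵢ·n₀ᵢ/nᵢ) / Σ(cᵢ·n₁ᵢ/nᵢ), with n₁ᵢ = aᵢ+bᵢ (exposed), n₀ᵢ = cᵢ+dᵢ (unexposed), nᵢ = n₁ᵢ+n₀ᵢ.
Stratum 1 (≤ High school): n₁ = 412, n₀ = 387, n = 799; a·n₀/n = 139·387/799 = 67.3254; c·n₁/n = 32·412/799 = 16.5006
Stratum 2 (Some college): n₁ = 273, n₀ = 303, n = 576; a·n₀/n = 197·303/576 = 103.6302; c·n₁/n = 148·273/576 = 70.1458
Stratum 3 (≥ Bachelor's): n₁ = 136, n₀ = 296, n = 432; a·n₀/n = 39·296/432 = 26.7222; c·n₁/n = 23·136/432 = 7.2407
RR_MH = (67.3254 + 103.6302 + 26.7222) / (16.5006 + 70.1458 + 7.2407) = 197.6778 / 93.8872 = 2.10548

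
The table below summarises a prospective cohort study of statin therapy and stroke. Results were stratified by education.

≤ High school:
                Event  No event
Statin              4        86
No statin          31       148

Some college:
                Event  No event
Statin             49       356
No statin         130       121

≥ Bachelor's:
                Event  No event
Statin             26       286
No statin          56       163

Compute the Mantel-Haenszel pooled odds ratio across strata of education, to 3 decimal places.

0.174

OR_MH = Σ(aᵢdᵢ/nᵢ) / Σ(bᵢcᵢ/nᵢ), where nᵢ is the stratum total.
Stratum 1 (≤ High school): n = 269; a·d/n = 4·148/269 = 2.2007; b·c/n = 86·31/269 = 9.9108
Stratum 2 (Some college): n = 656; a·d/n = 49·121/656 = 9.0381; b·c/n = 356·130/656 = 70.5488
Stratum 3 (≥ Bachelor's): n = 531; a·d/n = 26·163/531 = 7.9812; b·c/n = 286·56/531 = 30.1620
OR_MH = (2.2007 + 9.0381 + 7.9812) / (9.9108 + 70.5488 + 30.1620) = 19.2200 / 110.6215 = 0.17375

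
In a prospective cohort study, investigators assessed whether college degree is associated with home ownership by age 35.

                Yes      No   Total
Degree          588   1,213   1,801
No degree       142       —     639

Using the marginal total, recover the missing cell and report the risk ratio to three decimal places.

1.469

The missing cell is in the unexposed row: 639 − 142 = 497.
So a = 588, b = 1213, c = 142, d = 497.
RR = [a/(a+b)] / [c/(c+d)] = (588/1801) / (142/639) = 0.32649/0.22222 = 1.46918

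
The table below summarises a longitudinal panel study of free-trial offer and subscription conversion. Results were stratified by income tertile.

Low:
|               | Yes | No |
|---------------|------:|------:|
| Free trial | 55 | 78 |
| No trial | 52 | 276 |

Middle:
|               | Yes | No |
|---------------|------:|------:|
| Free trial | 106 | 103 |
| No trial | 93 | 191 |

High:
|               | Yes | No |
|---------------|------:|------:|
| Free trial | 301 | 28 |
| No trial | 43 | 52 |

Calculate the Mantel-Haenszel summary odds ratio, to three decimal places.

3.570

OR_MH = Σ(aᵢdᵢ/nᵢ) / Σ(bᵢcᵢ/nᵢ), where nᵢ is the stratum total.
Stratum 1 (Low): n = 461; a·d/n = 55·276/461 = 32.9284; b·c/n = 78·52/461 = 8.7983
Stratum 2 (Middle): n = 493; a·d/n = 106·191/493 = 41.0669; b·c/n = 103·93/493 = 19.4300
Stratum 3 (High): n = 424; a·d/n = 301·52/424 = 36.9151; b·c/n = 28·43/424 = 2.8396
OR_MH = (32.9284 + 41.0669 + 36.9151) / (8.7983 + 19.4300 + 2.8396) = 110.9104 / 31.0679 = 3.56994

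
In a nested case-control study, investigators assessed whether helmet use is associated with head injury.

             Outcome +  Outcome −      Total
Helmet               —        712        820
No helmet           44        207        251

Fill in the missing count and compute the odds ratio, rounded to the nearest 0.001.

The missing cell is in the exposed row: 820 − 712 = 108.
So a = 108, b = 712, c = 44, d = 207.
OR = (a·d)/(b·c) = (108 × 207) / (712 × 44) = 22356 / 31328 = 0.71361

0.714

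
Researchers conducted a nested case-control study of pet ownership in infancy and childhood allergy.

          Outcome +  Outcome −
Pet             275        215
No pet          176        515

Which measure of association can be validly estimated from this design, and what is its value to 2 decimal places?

Cells: a = 275, b = 215, c = 176, d = 515.
This is a nested case-control study: participants were sampled on outcome status, so risks in the source population cannot be estimated directly — relative risk is not valid here. The odds ratio is the appropriate measure.
OR = (a·d)/(b·c) = (275 × 515) / (215 × 176) = 141625 / 37840 = 3.74273

3.74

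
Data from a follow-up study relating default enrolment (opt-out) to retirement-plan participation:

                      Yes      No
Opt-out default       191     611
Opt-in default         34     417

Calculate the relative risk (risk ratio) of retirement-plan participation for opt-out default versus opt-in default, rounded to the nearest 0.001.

Cells: a = 191, b = 611, c = 34, d = 417.
Risk in exposed = 191/802 = 0.23815; risk in unexposed = 34/451 = 0.07539.
RR = 0.23815 / 0.07539 = 3.15905
The risk among the exposed is 3.16 times that among the unexposed.

3.159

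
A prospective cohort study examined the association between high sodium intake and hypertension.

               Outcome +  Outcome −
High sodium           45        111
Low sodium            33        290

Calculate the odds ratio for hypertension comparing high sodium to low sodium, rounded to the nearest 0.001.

Cells: a = 45, b = 111, c = 33, d = 290.
OR = (a·d)/(b·c) = (45 × 290) / (111 × 33) = 13050 / 3663 = 3.56265
The odds of hypertension are about 3.56 times as high in the high sodium group.

3.563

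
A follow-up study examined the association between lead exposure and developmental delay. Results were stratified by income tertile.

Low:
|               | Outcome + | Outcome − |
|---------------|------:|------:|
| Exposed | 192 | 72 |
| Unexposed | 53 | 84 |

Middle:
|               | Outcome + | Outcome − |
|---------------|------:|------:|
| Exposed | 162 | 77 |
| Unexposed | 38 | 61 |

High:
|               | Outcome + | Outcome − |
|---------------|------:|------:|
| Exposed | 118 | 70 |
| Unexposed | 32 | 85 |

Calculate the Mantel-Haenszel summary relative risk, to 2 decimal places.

RR_MH = Σ(aᵢ·n₀ᵢ/nᵢ) / Σ(cᵢ·n₁ᵢ/nᵢ), with n₁ᵢ = aᵢ+bᵢ (exposed), n₀ᵢ = cᵢ+dᵢ (unexposed), nᵢ = n₁ᵢ+n₀ᵢ.
Stratum 1 (Low): n₁ = 264, n₀ = 137, n = 401; a·n₀/n = 192·137/401 = 65.5960; c·n₁/n = 53·264/401 = 34.8928
Stratum 2 (Middle): n₁ = 239, n₀ = 99, n = 338; a·n₀/n = 162·99/338 = 47.4497; c·n₁/n = 38·239/338 = 26.8698
Stratum 3 (High): n₁ = 188, n₀ = 117, n = 305; a·n₀/n = 118·117/305 = 45.2656; c·n₁/n = 32·188/305 = 19.7246
RR_MH = (65.5960 + 47.4497 + 45.2656) / (34.8928 + 26.8698 + 19.7246) = 158.3113 / 81.4872 = 1.94278

1.94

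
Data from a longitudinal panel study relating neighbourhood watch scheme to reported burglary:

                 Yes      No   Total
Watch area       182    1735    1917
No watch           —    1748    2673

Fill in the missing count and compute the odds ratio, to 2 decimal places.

0.20

The missing cell is in the unexposed row: 2673 − 1748 = 925.
So a = 182, b = 1735, c = 925, d = 1748.
OR = (a·d)/(b·c) = (182 × 1748) / (1735 × 925) = 318136 / 1604875 = 0.19823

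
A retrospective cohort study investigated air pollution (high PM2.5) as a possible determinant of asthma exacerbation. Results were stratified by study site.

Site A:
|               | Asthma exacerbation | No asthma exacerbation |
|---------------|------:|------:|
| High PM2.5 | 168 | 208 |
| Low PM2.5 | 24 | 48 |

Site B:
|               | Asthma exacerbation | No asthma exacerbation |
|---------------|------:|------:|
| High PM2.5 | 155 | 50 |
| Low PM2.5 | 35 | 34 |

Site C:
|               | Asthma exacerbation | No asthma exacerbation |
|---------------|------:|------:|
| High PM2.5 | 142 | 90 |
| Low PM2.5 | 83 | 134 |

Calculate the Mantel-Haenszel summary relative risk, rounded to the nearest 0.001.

RR_MH = Σ(aᵢ·n₀ᵢ/nᵢ) / Σ(cᵢ·n₁ᵢ/nᵢ), with n₁ᵢ = aᵢ+bᵢ (exposed), n₀ᵢ = cᵢ+dᵢ (unexposed), nᵢ = n₁ᵢ+n₀ᵢ.
Stratum 1 (Site A): n₁ = 376, n₀ = 72, n = 448; a·n₀/n = 168·72/448 = 27.0000; c·n₁/n = 24·376/448 = 20.1429
Stratum 2 (Site B): n₁ = 205, n₀ = 69, n = 274; a·n₀/n = 155·69/274 = 39.0328; c·n₁/n = 35·205/274 = 26.1861
Stratum 3 (Site C): n₁ = 232, n₀ = 217, n = 449; a·n₀/n = 142·217/449 = 68.6281; c·n₁/n = 83·232/449 = 42.8864
RR_MH = (27.0000 + 39.0328 + 68.6281) / (20.1429 + 26.1861 + 42.8864) = 134.6609 / 89.2154 = 1.50939

1.509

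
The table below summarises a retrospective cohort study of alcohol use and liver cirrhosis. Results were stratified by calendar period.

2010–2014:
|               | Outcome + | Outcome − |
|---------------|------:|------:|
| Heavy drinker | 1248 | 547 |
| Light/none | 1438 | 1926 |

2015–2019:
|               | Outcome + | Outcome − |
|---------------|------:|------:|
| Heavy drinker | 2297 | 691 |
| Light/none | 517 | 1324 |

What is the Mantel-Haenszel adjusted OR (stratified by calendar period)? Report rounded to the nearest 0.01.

4.84

OR_MH = Σ(aᵢdᵢ/nᵢ) / Σ(bᵢcᵢ/nᵢ), where nᵢ is the stratum total.
Stratum 1 (2010–2014): n = 5159; a·d/n = 1248·1926/5159 = 465.9135; b·c/n = 547·1438/5159 = 152.4687
Stratum 2 (2015–2019): n = 4829; a·d/n = 2297·1324/4829 = 629.7842; b·c/n = 691·517/4829 = 73.9795
OR_MH = (465.9135 + 629.7842) / (152.4687 + 73.9795) = 1095.6978 / 226.4482 = 4.83862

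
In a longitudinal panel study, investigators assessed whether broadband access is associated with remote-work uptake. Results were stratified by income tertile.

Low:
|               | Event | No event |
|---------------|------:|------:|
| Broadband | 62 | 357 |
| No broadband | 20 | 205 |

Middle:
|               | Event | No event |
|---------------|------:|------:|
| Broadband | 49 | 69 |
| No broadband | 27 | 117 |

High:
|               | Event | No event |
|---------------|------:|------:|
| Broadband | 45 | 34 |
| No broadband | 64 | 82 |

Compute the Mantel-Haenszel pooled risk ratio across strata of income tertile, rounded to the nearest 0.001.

RR_MH = Σ(aᵢ·n₀ᵢ/nᵢ) / Σ(cᵢ·n₁ᵢ/nᵢ), with n₁ᵢ = aᵢ+bᵢ (exposed), n₀ᵢ = cᵢ+dᵢ (unexposed), nᵢ = n₁ᵢ+n₀ᵢ.
Stratum 1 (Low): n₁ = 419, n₀ = 225, n = 644; a·n₀/n = 62·225/644 = 21.6615; c·n₁/n = 20·419/644 = 13.0124
Stratum 2 (Middle): n₁ = 118, n₀ = 144, n = 262; a·n₀/n = 49·144/262 = 26.9313; c·n₁/n = 27·118/262 = 12.1603
Stratum 3 (High): n₁ = 79, n₀ = 146, n = 225; a·n₀/n = 45·146/225 = 29.2000; c·n₁/n = 64·79/225 = 22.4711
RR_MH = (21.6615 + 26.9313 + 29.2000) / (13.0124 + 12.1603 + 22.4711) = 77.7928 / 47.6438 = 1.63280

1.633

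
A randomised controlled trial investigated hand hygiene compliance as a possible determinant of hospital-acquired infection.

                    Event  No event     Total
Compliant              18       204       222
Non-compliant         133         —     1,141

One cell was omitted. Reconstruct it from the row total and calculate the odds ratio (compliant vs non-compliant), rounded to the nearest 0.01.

0.67

The missing cell is in the unexposed row: 1141 − 133 = 1008.
So a = 18, b = 204, c = 133, d = 1008.
OR = (a·d)/(b·c) = (18 × 1008) / (204 × 133) = 18144 / 27132 = 0.66873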